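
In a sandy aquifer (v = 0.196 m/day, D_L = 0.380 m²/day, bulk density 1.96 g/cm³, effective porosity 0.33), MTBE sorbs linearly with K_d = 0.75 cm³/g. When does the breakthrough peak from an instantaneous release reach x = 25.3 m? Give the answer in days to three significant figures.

Retardation factor R = 1 + ρ_b·K_d/n = 1 + 1.96 × 0.75/0.33 = 5.455.
Sorption retards both mechanisms: v_R = v/R = 0.03593 m/day, D_R = D/R = 0.06966 m²/day.
Peak time from v_R²t² + 2D_R t − x² = 0: t = (√(D_R² + v_R²x²) − D_R)/v_R².
√(D_R² + v_R²x²) = √(0.06966² + 0.03593² × 25.3²) = 0.9117; v_R² = 0.001291.
t = (0.9117 − 0.06966)/0.001291 = 652 days.

652 days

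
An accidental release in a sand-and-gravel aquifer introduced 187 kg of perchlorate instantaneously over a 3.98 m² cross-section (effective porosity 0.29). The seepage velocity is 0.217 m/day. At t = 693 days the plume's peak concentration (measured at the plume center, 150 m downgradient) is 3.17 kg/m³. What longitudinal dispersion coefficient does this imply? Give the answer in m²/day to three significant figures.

At the plume center C_max = M/(n_e·A·√(4πDt)), so D = M²/(4πt·(n_e·A·C_max)²).
n_e·A·C_max = 0.29 × 3.98 × 3.17 = 3.659 kg/m.
D = 187²/(4π × 693 × 3.659²) = 0.300 m²/day.

0.300 m²/day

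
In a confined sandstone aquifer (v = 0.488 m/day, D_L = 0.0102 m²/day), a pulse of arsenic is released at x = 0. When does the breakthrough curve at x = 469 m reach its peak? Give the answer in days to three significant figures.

961 days

For the 1D instantaneous-source solution, setting ∂C/∂t = 0 at fixed x gives v²t² + 2Dt − x² = 0, so t = (√(D² + v²x²) − D)/v².
√(D² + v²x²) = √(0.0102² + 0.488² × 469²) = 228.9; v² = 0.238144.
t = (228.9 − 0.0102)/0.238144 = 961 days (vs. the pure-advection estimate x/v = 961 d).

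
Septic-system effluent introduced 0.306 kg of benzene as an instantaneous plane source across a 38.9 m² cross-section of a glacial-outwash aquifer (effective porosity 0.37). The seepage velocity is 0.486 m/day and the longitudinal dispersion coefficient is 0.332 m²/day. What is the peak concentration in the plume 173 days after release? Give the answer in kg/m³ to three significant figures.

The peak of an instantaneous 1D plume sits at x = vt; there the Gaussian factor is 1 and C_max = M/(n_e·A·√(4πDt)), where n_e·A is the pore area the mass is dissolved in.
√(4πDt) = √(4π × 0.332 × 173) = 26.87 m, so C_max = 0.306/(0.37 × 38.9 × 26.87) = 0.000791 kg/m³.

0.000791 kg/m³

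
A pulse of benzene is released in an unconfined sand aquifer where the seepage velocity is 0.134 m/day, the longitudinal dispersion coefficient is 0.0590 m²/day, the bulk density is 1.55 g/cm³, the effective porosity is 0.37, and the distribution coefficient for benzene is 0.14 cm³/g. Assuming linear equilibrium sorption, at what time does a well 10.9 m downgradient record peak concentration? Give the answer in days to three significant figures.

124 days

Retardation factor R = 1 + ρ_b·K_d/n = 1 + 1.55 × 0.14/0.37 = 1.586.
Sorption retards both mechanisms: v_R = v/R = 0.08449 m/day, D_R = D/R = 0.03720 m²/day.
Peak time from v_R²t² + 2D_R t − x² = 0: t = (√(D_R² + v_R²x²) − D_R)/v_R².
√(D_R² + v_R²x²) = √(0.03720² + 0.08449² × 10.9²) = 0.9217; v_R² = 0.007139.
t = (0.9217 − 0.03720)/0.007139 = 124 days.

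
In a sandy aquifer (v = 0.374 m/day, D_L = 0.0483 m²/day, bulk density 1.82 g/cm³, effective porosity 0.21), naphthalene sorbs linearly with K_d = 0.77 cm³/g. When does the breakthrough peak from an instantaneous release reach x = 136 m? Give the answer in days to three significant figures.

Retardation factor R = 1 + ρ_b·K_d/n = 1 + 1.82 × 0.77/0.21 = 7.673.
Sorption retards both mechanisms: v_R = v/R = 0.04874 m/day, D_R = D/R = 0.006295 m²/day.
Peak time from v_R²t² + 2D_R t − x² = 0: t = (√(D_R² + v_R²x²) − D_R)/v_R².
√(D_R² + v_R²x²) = √(0.006295² + 0.04874² × 136²) = 6.629; v_R² = 0.002376.
t = (6.629 − 0.006295)/0.002376 = 2790 days.

2790 days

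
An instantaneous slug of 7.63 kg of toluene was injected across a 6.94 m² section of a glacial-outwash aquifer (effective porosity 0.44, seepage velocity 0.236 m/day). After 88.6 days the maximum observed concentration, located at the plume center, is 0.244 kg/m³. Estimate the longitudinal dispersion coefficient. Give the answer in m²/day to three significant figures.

At the plume center C_max = M/(n_e·A·√(4πDt)), so D = M²/(4πt·(n_e·A·C_max)²).
n_e·A·C_max = 0.44 × 6.94 × 0.244 = 0.7451 kg/m.
D = 7.63²/(4π × 88.6 × 0.7451²) = 0.0942 m²/day.

0.0942 m²/day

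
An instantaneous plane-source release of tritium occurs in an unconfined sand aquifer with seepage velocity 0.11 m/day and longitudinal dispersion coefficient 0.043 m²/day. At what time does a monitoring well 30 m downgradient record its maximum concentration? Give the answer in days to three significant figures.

269 days

For the 1D instantaneous-source solution, setting ∂C/∂t = 0 at fixed x gives v²t² + 2Dt − x² = 0, so t = (√(D² + v²x²) − D)/v².
√(D² + v²x²) = √(0.043² + 0.11² × 30²) = 3.300; v² = 0.0121.
t = (3.300 − 0.043)/0.0121 = 269 days (vs. the pure-advection estimate x/v = 273 d).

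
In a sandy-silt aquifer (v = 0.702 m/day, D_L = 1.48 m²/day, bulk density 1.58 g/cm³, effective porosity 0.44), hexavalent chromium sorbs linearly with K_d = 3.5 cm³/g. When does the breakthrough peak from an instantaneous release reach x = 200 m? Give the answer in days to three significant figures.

Retardation factor R = 1 + ρ_b·K_d/n = 1 + 1.58 × 3.5/0.44 = 13.57.
Sorption retards both mechanisms: v_R = v/R = 0.05173 m/day, D_R = D/R = 0.1091 m²/day.
Peak time from v_R²t² + 2D_R t − x² = 0: t = (√(D_R² + v_R²x²) − D_R)/v_R².
√(D_R² + v_R²x²) = √(0.1091² + 0.05173² × 200²) = 10.35; v_R² = 0.002676.
t = (10.35 − 0.1091)/0.002676 = 3830 days.

3830 days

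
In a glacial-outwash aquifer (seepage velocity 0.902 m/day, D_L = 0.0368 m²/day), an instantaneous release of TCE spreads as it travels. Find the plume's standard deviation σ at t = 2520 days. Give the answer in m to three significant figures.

Dispersive spreading gives a Gaussian with σ² = 2Dt; advection only shifts the center.
σ = √(2 × 0.0368 × 2520) = 13.6 m.

13.6 m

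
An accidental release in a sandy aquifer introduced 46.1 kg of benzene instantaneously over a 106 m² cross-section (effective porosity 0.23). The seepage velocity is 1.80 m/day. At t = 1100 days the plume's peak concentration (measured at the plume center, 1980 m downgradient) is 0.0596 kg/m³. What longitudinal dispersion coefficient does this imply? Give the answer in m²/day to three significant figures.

0.0728 m²/day

At the plume center C_max = M/(n_e·A·√(4πDt)), so D = M²/(4πt·(n_e·A·C_max)²).
n_e·A·C_max = 0.23 × 106 × 0.0596 = 1.453 kg/m.
D = 46.1²/(4π × 1100 × 1.453²) = 0.0728 m²/day.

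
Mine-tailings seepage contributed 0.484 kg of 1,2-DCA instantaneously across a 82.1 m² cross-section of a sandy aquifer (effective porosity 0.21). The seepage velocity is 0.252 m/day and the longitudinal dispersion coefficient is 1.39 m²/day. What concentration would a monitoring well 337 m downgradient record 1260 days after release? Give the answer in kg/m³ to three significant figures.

For an instantaneous plane source, C(x,t) = M/(n_e·A·√(4πDt)) · exp(−(x−vt)²/(4Dt)), with n_e·A the pore (flow) area.
Plume center vt = 0.252 × 1260 = 317.52 m, so the well at 337 m is 19.48 m downgradient of the peak.
√(4πDt) = 148.4 m, giving peak height M/(n_e·A·√(4πDt)) = 0.484/(0.21 × 82.1 × 148.4) = 0.0001892 kg/m³.
(x−vt)²/(4Dt) = (19.48)²/(4 × 1.39 × 1260) = 0.05417; exp(−0.05417) = 0.9473.
C = 0.0001892 × 0.9473 = 0.000179 kg/m³.

0.000179 kg/m³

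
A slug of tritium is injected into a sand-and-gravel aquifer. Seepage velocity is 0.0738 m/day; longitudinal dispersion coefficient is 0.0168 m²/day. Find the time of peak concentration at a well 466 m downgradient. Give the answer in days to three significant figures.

For the 1D instantaneous-source solution, setting ∂C/∂t = 0 at fixed x gives v²t² + 2Dt − x² = 0, so t = (√(D² + v²x²) − D)/v².
√(D² + v²x²) = √(0.0168² + 0.0738² × 466²) = 34.39; v² = 0.00544644.
t = (34.39 − 0.0168)/0.00544644 = 6310 days (vs. the pure-advection estimate x/v = 6310 d).

6310 days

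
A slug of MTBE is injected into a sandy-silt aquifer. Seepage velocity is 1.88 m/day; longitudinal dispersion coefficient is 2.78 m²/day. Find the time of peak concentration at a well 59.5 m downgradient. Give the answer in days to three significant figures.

30.9 days

For the 1D instantaneous-source solution, setting ∂C/∂t = 0 at fixed x gives v²t² + 2Dt − x² = 0, so t = (√(D² + v²x²) − D)/v².
√(D² + v²x²) = √(2.78² + 1.88² × 59.5²) = 111.9; v² = 3.5344.
t = (111.9 − 2.78)/3.5344 = 30.9 days (vs. the pure-advection estimate x/v = 31.6 d).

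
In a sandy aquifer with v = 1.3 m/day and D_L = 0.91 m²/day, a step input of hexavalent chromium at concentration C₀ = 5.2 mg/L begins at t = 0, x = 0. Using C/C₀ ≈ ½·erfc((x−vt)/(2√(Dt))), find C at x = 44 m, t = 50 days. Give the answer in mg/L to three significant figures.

5.13 mg/L

For a continuous step input, C/C₀ ≈ ½·erfc((x−vt)/(2√(Dt))).
vt = 1.3 × 50 = 65 m and 2√(Dt) = 2√(0.91 × 50) = 13.49 m.
Argument (x−vt)/(2√(Dt)) = (44 − 65)/13.49 = -1.557; ½·erfc(-1.557) = 0.9862.
C = 5.2 × 0.9862 = 5.13 mg/L.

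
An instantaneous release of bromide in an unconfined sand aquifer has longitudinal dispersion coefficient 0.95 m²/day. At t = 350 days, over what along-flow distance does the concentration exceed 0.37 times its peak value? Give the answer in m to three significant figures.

72.7 m

The plume is Gaussian with σ = √(2Dt) = √(2 × 0.95 × 350) = 25.79 m.
C/C_peak = exp(−Δx²/(2σ²)) = 0.37 ⇒ Δx = σ·√(−2 ln 0.37) = 25.79 × 1.410 = 36.36 m.
Width = 2Δx = 72.7 m.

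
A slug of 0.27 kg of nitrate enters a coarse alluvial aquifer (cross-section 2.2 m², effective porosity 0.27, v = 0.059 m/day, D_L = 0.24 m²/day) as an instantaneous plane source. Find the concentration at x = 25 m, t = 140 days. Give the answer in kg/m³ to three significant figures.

0.00275 kg/m³

For an instantaneous plane source, C(x,t) = M/(n_e·A·√(4πDt)) · exp(−(x−vt)²/(4Dt)), with n_e·A the pore (flow) area.
Plume center vt = 0.059 × 140 = 8.26 m, so the well at 25 m is 16.74 m downgradient of the peak.
√(4πDt) = 20.55 m, giving peak height M/(n_e·A·√(4πDt)) = 0.27/(0.27 × 2.2 × 20.55) = 0.02212 kg/m³.
(x−vt)²/(4Dt) = (16.74)²/(4 × 0.24 × 140) = 2.085; exp(−2.085) = 0.1243.
C = 0.02212 × 0.1243 = 0.00275 kg/m³.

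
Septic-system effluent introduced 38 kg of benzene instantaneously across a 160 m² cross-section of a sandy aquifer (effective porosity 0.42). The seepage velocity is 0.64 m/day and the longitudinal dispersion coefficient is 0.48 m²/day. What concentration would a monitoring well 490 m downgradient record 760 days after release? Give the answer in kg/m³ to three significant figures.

For an instantaneous plane source, C(x,t) = M/(n_e·A·√(4πDt)) · exp(−(x−vt)²/(4Dt)), with n_e·A the pore (flow) area.
Plume center vt = 0.64 × 760 = 486.4 m, so the well at 490 m is 3.6 m downgradient of the peak.
√(4πDt) = 67.71 m, giving peak height M/(n_e·A·√(4πDt)) = 38/(0.42 × 160 × 67.71) = 0.008351 kg/m³.
(x−vt)²/(4Dt) = (3.6)²/(4 × 0.48 × 760) = 0.008882; exp(−0.008882) = 0.9912.
C = 0.008351 × 0.9912 = 0.00828 kg/m³.

0.00828 kg/m³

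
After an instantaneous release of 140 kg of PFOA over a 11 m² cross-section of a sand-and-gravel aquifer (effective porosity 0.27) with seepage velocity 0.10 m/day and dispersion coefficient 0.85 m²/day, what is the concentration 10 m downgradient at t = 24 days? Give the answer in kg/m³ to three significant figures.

For an instantaneous plane source, C(x,t) = M/(n_e·A·√(4πDt)) · exp(−(x−vt)²/(4Dt)), with n_e·A the pore (flow) area.
Plume center vt = 0.10 × 24 = 2.4 m, so the well at 10 m is 7.6 m downgradient of the peak.
√(4πDt) = 16.01 m, giving peak height M/(n_e·A·√(4πDt)) = 140/(0.27 × 11 × 16.01) = 2.944 kg/m³.
(x−vt)²/(4Dt) = (7.6)²/(4 × 0.85 × 24) = 0.7078; exp(−0.7078) = 0.4927.
C = 2.944 × 0.4927 = 1.45 kg/m³.

1.45 kg/m³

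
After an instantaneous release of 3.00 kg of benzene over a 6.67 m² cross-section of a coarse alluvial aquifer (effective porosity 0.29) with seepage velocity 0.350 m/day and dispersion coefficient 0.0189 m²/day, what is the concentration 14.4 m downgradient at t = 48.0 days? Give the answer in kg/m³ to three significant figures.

For an instantaneous plane source, C(x,t) = M/(n_e·A·√(4πDt)) · exp(−(x−vt)²/(4Dt)), with n_e·A the pore (flow) area.
Plume center vt = 0.350 × 48.0 = 16.8 m, so the well at 14.4 m is 2.4 m upgradient of the peak.
√(4πDt) = 3.376 m, giving peak height M/(n_e·A·√(4πDt)) = 3.00/(0.29 × 6.67 × 3.376) = 0.4594 kg/m³.
(x−vt)²/(4Dt) = (-2.4)²/(4 × 0.0189 × 48.0) = 1.587; exp(−1.587) = 0.2045.
C = 0.4594 × 0.2045 = 0.0939 kg/m³.

0.0939 kg/m³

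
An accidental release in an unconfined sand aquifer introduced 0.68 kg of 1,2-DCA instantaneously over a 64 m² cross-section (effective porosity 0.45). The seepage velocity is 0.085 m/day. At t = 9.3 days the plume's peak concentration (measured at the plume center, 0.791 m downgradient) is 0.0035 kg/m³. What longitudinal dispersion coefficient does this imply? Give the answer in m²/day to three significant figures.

At the plume center C_max = M/(n_e·A·√(4πDt)), so D = M²/(4πt·(n_e·A·C_max)²).
n_e·A·C_max = 0.45 × 64 × 0.0035 = 0.1008 kg/m.
D = 0.68²/(4π × 9.3 × 0.1008²) = 0.389 m²/day.

0.389 m²/day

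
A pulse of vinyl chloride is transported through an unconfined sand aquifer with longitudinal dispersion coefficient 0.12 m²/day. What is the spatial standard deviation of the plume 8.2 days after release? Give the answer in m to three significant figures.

1.40 m

Dispersive spreading gives a Gaussian with σ² = 2Dt; advection only shifts the center.
σ = √(2 × 0.12 × 8.2) = 1.40 m.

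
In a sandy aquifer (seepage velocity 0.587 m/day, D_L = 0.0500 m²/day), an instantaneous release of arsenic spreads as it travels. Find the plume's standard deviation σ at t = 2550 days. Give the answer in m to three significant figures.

Dispersive spreading gives a Gaussian with σ² = 2Dt; advection only shifts the center.
σ = √(2 × 0.0500 × 2550) = 16.0 m.

16.0 m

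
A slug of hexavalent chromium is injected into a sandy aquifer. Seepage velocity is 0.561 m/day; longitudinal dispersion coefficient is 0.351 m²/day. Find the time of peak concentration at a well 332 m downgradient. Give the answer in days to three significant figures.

591 days

For the 1D instantaneous-source solution, setting ∂C/∂t = 0 at fixed x gives v²t² + 2Dt − x² = 0, so t = (√(D² + v²x²) − D)/v².
√(D² + v²x²) = √(0.351² + 0.561² × 332²) = 186.3; v² = 0.314721.
t = (186.3 − 0.351)/0.314721 = 591 days (vs. the pure-advection estimate x/v = 592 d).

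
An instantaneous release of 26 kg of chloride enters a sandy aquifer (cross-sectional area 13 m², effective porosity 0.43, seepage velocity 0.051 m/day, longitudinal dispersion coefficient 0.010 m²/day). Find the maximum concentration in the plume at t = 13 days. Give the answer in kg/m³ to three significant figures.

3.64 kg/m³

The peak of an instantaneous 1D plume sits at x = vt; there the Gaussian factor is 1 and C_max = M/(n_e·A·√(4πDt)), where n_e·A is the pore area the mass is dissolved in.
√(4πDt) = √(4π × 0.010 × 13) = 1.278 m, so C_max = 26/(0.43 × 13 × 1.278) = 3.64 kg/m³.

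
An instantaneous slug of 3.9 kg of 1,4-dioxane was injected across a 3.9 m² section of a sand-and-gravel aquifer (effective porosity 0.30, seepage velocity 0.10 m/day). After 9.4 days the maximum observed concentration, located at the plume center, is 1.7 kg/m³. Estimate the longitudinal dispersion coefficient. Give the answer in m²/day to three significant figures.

At the plume center C_max = M/(n_e·A·√(4πDt)), so D = M²/(4πt·(n_e·A·C_max)²).
n_e·A·C_max = 0.30 × 3.9 × 1.7 = 1.989 kg/m.
D = 3.9²/(4π × 9.4 × 1.989²) = 0.0325 m²/day.

0.0325 m²/day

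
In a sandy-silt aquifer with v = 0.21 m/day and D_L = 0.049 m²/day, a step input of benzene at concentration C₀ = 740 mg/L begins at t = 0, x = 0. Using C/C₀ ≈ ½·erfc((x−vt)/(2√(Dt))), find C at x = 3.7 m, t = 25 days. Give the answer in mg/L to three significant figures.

621 mg/L

For a continuous step input, C/C₀ ≈ ½·erfc((x−vt)/(2√(Dt))).
vt = 0.21 × 25 = 5.25 m and 2√(Dt) = 2√(0.049 × 25) = 2.214 m.
Argument (x−vt)/(2√(Dt)) = (3.7 − 5.25)/2.214 = -0.7001; ½·erfc(-0.7001) = 0.8389.
C = 740 × 0.8389 = 621 mg/L.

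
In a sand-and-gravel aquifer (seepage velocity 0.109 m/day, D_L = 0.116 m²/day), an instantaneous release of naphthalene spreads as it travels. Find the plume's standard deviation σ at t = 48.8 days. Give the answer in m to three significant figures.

3.36 m

Dispersive spreading gives a Gaussian with σ² = 2Dt; advection only shifts the center.
σ = √(2 × 0.116 × 48.8) = 3.36 m.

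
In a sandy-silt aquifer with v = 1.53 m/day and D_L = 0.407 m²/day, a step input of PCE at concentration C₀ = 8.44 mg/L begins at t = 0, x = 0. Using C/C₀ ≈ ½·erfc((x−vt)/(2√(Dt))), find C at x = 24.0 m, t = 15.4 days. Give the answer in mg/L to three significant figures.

For a continuous step input, C/C₀ ≈ ½·erfc((x−vt)/(2√(Dt))).
vt = 1.53 × 15.4 = 23.562 m and 2√(Dt) = 2√(0.407 × 15.4) = 5.007 m.
Argument (x−vt)/(2√(Dt)) = (24.0 − 23.562)/5.007 = 0.08748; ½·erfc(0.08748) = 0.4508.
C = 8.44 × 0.4508 = 3.80 mg/L.

3.80 mg/L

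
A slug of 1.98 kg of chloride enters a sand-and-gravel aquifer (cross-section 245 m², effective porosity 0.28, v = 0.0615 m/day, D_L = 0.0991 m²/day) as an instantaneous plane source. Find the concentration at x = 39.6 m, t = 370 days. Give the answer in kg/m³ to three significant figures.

For an instantaneous plane source, C(x,t) = M/(n_e·A·√(4πDt)) · exp(−(x−vt)²/(4Dt)), with n_e·A the pore (flow) area.
Plume center vt = 0.0615 × 370 = 22.755 m, so the well at 39.6 m is 16.845 m downgradient of the peak.
√(4πDt) = 21.47 m, giving peak height M/(n_e·A·√(4πDt)) = 1.98/(0.28 × 245 × 21.47) = 0.001344 kg/m³.
(x−vt)²/(4Dt) = (16.845)²/(4 × 0.0991 × 370) = 1.935; exp(−1.935) = 0.1444.
C = 0.001344 × 0.1444 = 0.000194 kg/m³.

0.000194 kg/m³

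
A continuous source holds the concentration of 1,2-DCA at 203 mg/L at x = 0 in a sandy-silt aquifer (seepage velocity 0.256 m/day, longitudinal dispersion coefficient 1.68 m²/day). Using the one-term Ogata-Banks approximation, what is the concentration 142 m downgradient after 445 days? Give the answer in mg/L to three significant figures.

47.5 mg/L

For a continuous step input, C/C₀ ≈ ½·erfc((x−vt)/(2√(Dt))).
vt = 0.256 × 445 = 113.92 m and 2√(Dt) = 2√(1.68 × 445) = 54.68 m.
Argument (x−vt)/(2√(Dt)) = (142 − 113.92)/54.68 = 0.5135; ½·erfc(0.5135) = 0.2339.
C = 203 × 0.2339 = 47.5 mg/L.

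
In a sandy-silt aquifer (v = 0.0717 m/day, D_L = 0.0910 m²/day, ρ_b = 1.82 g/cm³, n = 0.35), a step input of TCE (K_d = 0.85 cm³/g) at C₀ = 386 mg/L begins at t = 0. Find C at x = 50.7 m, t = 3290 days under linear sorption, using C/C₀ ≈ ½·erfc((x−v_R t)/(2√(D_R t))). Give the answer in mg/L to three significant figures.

95.5 mg/L

Retardation factor R = 1 + ρ_b·K_d/n = 1 + 1.82 × 0.85/0.35 = 5.420.
Sorption retards both mechanisms: v_R = v/R = 0.01323 m/day, D_R = D/R = 0.01679 m²/day.
v_R·t = 0.01323 × 3290 = 43.5267 m; 2√(D_R t) = 14.86 m; argument = (50.7 − 43.5267)/14.86 = 0.4827.
C = C₀ × ½·erfc(0.4827) = 386 × 0.2474 = 95.5 mg/L.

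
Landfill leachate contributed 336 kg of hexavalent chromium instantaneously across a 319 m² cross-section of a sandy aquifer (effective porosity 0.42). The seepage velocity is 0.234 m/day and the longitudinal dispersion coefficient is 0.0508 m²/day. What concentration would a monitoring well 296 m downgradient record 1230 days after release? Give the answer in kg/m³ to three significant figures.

0.0685 kg/m³

For an instantaneous plane source, C(x,t) = M/(n_e·A·√(4πDt)) · exp(−(x−vt)²/(4Dt)), with n_e·A the pore (flow) area.
Plume center vt = 0.234 × 1230 = 287.82 m, so the well at 296 m is 8.18 m downgradient of the peak.
√(4πDt) = 28.02 m, giving peak height M/(n_e·A·√(4πDt)) = 336/(0.42 × 319 × 28.02) = 0.08950 kg/m³.
(x−vt)²/(4Dt) = (8.18)²/(4 × 0.0508 × 1230) = 0.2677; exp(−0.2677) = 0.7651.
C = 0.08950 × 0.7651 = 0.0685 kg/m³.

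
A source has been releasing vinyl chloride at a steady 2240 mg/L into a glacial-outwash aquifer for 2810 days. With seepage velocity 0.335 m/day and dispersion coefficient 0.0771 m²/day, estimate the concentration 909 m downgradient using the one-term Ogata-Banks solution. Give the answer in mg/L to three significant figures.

For a continuous step input, C/C₀ ≈ ½·erfc((x−vt)/(2√(Dt))).
vt = 0.335 × 2810 = 941.35 m and 2√(Dt) = 2√(0.0771 × 2810) = 29.44 m.
Argument (x−vt)/(2√(Dt)) = (909 − 941.35)/29.44 = -1.099; ½·erfc(-1.099) = 0.9399.
C = 2240 × 0.9399 = 2110 mg/L.

2110 mg/L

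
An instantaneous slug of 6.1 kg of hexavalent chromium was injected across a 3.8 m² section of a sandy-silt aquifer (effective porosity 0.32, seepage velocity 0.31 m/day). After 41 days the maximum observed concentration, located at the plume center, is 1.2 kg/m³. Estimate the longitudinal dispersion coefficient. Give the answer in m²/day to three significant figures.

At the plume center C_max = M/(n_e·A·√(4πDt)), so D = M²/(4πt·(n_e·A·C_max)²).
n_e·A·C_max = 0.32 × 3.8 × 1.2 = 1.459 kg/m.
D = 6.1²/(4π × 41 × 1.459²) = 0.0339 m²/day.

0.0339 m²/day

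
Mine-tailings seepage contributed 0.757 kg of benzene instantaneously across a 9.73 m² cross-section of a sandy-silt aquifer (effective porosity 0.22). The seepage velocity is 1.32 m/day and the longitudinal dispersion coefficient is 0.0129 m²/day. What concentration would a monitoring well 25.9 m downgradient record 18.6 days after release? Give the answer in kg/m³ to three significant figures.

For an instantaneous plane source, C(x,t) = M/(n_e·A·√(4πDt)) · exp(−(x−vt)²/(4Dt)), with n_e·A the pore (flow) area.
Plume center vt = 1.32 × 18.6 = 24.552 m, so the well at 25.9 m is 1.348 m downgradient of the peak.
√(4πDt) = 1.736 m, giving peak height M/(n_e·A·√(4πDt)) = 0.757/(0.22 × 9.73 × 1.736) = 0.2037 kg/m³.
(x−vt)²/(4Dt) = (1.348)²/(4 × 0.0129 × 18.6) = 1.893; exp(−1.893) = 0.1506.
C = 0.2037 × 0.1506 = 0.0307 kg/m³.

0.0307 kg/m³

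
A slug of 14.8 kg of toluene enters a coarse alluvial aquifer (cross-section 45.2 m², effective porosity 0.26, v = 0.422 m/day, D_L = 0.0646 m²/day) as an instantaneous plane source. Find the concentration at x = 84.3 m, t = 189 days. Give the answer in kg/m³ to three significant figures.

For an instantaneous plane source, C(x,t) = M/(n_e·A·√(4πDt)) · exp(−(x−vt)²/(4Dt)), with n_e·A the pore (flow) area.
Plume center vt = 0.422 × 189 = 79.758 m, so the well at 84.3 m is 4.542 m downgradient of the peak.
√(4πDt) = 12.39 m, giving peak height M/(n_e·A·√(4πDt)) = 14.8/(0.26 × 45.2 × 12.39) = 0.1016 kg/m³.
(x−vt)²/(4Dt) = (4.542)²/(4 × 0.0646 × 189) = 0.4224; exp(−0.4224) = 0.6555.
C = 0.1016 × 0.6555 = 0.0666 kg/m³.

0.0666 kg/m³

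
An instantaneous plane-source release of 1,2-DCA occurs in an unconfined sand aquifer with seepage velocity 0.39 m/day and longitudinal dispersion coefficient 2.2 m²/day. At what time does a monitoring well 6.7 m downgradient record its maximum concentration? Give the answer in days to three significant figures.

For the 1D instantaneous-source solution, setting ∂C/∂t = 0 at fixed x gives v²t² + 2Dt − x² = 0, so t = (√(D² + v²x²) − D)/v².
√(D² + v²x²) = √(2.2² + 0.39² × 6.7²) = 3.416; v² = 0.1521.
t = (3.416 − 2.2)/0.1521 = 7.99 days (vs. the pure-advection estimate x/v = 17.2 d).

7.99 days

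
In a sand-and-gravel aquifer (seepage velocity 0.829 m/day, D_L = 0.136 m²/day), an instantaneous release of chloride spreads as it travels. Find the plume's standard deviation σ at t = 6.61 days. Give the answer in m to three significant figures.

1.34 m

Dispersive spreading gives a Gaussian with σ² = 2Dt; advection only shifts the center.
σ = √(2 × 0.136 × 6.61) = 1.34 m.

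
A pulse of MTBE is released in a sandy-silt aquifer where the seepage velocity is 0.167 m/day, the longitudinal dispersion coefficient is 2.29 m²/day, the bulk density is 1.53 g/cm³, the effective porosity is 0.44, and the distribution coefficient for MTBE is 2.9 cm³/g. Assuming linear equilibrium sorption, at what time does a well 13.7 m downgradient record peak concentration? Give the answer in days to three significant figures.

Retardation factor R = 1 + ρ_b·K_d/n = 1 + 1.53 × 2.9/0.44 = 11.08.
Sorption retards both mechanisms: v_R = v/R = 0.01507 m/day, D_R = D/R = 0.2067 m²/day.
Peak time from v_R²t² + 2D_R t − x² = 0: t = (√(D_R² + v_R²x²) − D_R)/v_R².
√(D_R² + v_R²x²) = √(0.2067² + 0.01507² × 13.7²) = 0.2921; v_R² = 0.0002271.
t = (0.2921 − 0.2067)/0.0002271 = 376 days.

376 days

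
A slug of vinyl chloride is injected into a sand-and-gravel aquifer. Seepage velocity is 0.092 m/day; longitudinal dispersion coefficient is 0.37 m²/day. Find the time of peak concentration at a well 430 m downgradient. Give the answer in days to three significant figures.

4630 days

For the 1D instantaneous-source solution, setting ∂C/∂t = 0 at fixed x gives v²t² + 2Dt − x² = 0, so t = (√(D² + v²x²) − D)/v².
√(D² + v²x²) = √(0.37² + 0.092² × 430²) = 39.56; v² = 0.008464.
t = (39.56 − 0.37)/0.008464 = 4630 days (vs. the pure-advection estimate x/v = 4670 d).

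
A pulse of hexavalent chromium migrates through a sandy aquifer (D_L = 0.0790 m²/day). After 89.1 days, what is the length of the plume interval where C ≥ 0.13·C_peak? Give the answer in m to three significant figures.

15.2 m

The plume is Gaussian with σ = √(2Dt) = √(2 × 0.0790 × 89.1) = 3.752 m.
C/C_peak = exp(−Δx²/(2σ²)) = 0.13 ⇒ Δx = σ·√(−2 ln 0.13) = 3.752 × 2.020 = 7.579 m.
Width = 2Δx = 15.2 m.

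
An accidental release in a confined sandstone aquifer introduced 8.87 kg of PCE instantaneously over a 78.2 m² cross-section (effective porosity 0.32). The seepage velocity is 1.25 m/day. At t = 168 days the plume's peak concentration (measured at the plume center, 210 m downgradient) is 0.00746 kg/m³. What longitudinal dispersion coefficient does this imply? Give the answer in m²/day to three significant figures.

1.07 m²/day

At the plume center C_max = M/(n_e·A·√(4πDt)), so D = M²/(4πt·(n_e·A·C_max)²).
n_e·A·C_max = 0.32 × 78.2 × 0.00746 = 0.1867 kg/m.
D = 8.87²/(4π × 168 × 0.1867²) = 1.07 m²/day.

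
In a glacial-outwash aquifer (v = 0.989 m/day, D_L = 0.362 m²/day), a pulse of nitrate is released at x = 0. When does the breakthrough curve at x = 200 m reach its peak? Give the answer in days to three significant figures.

For the 1D instantaneous-source solution, setting ∂C/∂t = 0 at fixed x gives v²t² + 2Dt − x² = 0, so t = (√(D² + v²x²) − D)/v².
√(D² + v²x²) = √(0.362² + 0.989² × 200²) = 197.8; v² = 0.978121.
t = (197.8 − 0.362)/0.978121 = 202 days (vs. the pure-advection estimate x/v = 202 d).

202 days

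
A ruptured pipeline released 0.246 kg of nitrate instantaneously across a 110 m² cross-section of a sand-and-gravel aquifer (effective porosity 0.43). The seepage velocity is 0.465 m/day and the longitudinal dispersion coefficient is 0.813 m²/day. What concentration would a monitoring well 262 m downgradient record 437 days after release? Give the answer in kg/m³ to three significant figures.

6.84e-06 kg/m³

For an instantaneous plane source, C(x,t) = M/(n_e·A·√(4πDt)) · exp(−(x−vt)²/(4Dt)), with n_e·A the pore (flow) area.
Plume center vt = 0.465 × 437 = 203.205 m, so the well at 262 m is 58.795 m downgradient of the peak.
√(4πDt) = 66.82 m, giving peak height M/(n_e·A·√(4πDt)) = 0.246/(0.43 × 110 × 66.82) = 7.783e-05 kg/m³.
(x−vt)²/(4Dt) = (58.795)²/(4 × 0.813 × 437) = 2.432; exp(−2.432) = 0.08786.
C = 7.783e-05 × 0.08786 = 6.84e-06 kg/m³.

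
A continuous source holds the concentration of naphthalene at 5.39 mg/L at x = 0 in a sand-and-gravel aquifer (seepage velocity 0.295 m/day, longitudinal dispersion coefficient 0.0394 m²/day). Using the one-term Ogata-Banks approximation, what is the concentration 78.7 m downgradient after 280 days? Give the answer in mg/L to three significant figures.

4.29 mg/L

For a continuous step input, C/C₀ ≈ ½·erfc((x−vt)/(2√(Dt))).
vt = 0.295 × 280 = 82.6 m and 2√(Dt) = 2√(0.0394 × 280) = 6.643 m.
Argument (x−vt)/(2√(Dt)) = (78.7 − 82.6)/6.643 = -0.5871; ½·erfc(-0.5871) = 0.7968.
C = 5.39 × 0.7968 = 4.29 mg/L.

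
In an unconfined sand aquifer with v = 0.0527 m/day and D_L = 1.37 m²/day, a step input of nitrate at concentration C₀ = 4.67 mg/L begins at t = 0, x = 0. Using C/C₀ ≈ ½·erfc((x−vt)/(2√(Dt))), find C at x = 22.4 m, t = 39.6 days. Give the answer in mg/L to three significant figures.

For a continuous step input, C/C₀ ≈ ½·erfc((x−vt)/(2√(Dt))).
vt = 0.0527 × 39.6 = 2.08692 m and 2√(Dt) = 2√(1.37 × 39.6) = 14.73 m.
Argument (x−vt)/(2√(Dt)) = (22.4 − 2.08692)/14.73 = 1.379; ½·erfc(1.379) = 0.02558.
C = 4.67 × 0.02558 = 0.119 mg/L.

0.119 mg/L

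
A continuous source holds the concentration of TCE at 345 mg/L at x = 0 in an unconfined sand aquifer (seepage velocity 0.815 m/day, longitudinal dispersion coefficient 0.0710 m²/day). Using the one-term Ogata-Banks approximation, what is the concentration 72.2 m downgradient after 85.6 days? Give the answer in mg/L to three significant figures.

For a continuous step input, C/C₀ ≈ ½·erfc((x−vt)/(2√(Dt))).
vt = 0.815 × 85.6 = 69.764 m and 2√(Dt) = 2√(0.0710 × 85.6) = 4.931 m.
Argument (x−vt)/(2√(Dt)) = (72.2 − 69.764)/4.931 = 0.4940; ½·erfc(0.4940) = 0.2424.
C = 345 × 0.2424 = 83.6 mg/L.

83.6 mg/L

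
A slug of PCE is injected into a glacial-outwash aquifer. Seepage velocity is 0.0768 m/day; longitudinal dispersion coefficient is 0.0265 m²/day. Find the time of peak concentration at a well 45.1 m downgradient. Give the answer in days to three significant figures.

583 days

For the 1D instantaneous-source solution, setting ∂C/∂t = 0 at fixed x gives v²t² + 2Dt − x² = 0, so t = (√(D² + v²x²) − D)/v².
√(D² + v²x²) = √(0.0265² + 0.0768² × 45.1²) = 3.464; v² = 0.00589824.
t = (3.464 − 0.0265)/0.00589824 = 583 days (vs. the pure-advection estimate x/v = 587 d).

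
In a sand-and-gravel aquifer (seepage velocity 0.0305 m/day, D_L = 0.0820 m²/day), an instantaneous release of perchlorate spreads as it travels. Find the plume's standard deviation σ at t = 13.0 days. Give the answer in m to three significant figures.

Dispersive spreading gives a Gaussian with σ² = 2Dt; advection only shifts the center.
σ = √(2 × 0.0820 × 13.0) = 1.46 m.

1.46 m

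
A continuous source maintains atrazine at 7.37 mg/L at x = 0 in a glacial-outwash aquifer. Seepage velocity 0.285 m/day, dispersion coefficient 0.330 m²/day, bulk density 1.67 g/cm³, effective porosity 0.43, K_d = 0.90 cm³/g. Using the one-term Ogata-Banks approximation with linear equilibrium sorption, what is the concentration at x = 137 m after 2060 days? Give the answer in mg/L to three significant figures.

Retardation factor R = 1 + ρ_b·K_d/n = 1 + 1.67 × 0.90/0.43 = 4.495.
Sorption retards both mechanisms: v_R = v/R = 0.06340 m/day, D_R = D/R = 0.07341 m²/day.
v_R·t = 0.06340 × 2060 = 130.604 m; 2√(D_R t) = 24.59 m; argument = (137 − 130.604)/24.59 = 0.2601.
C = C₀ × ½·erfc(0.2601) = 7.37 × 0.3565 = 2.63 mg/L.

2.63 mg/L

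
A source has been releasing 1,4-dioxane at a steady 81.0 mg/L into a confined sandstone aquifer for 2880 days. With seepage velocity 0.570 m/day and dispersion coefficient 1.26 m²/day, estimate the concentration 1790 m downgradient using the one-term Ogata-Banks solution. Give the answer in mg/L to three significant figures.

For a continuous step input, C/C₀ ≈ ½·erfc((x−vt)/(2√(Dt))).
vt = 0.570 × 2880 = 1641.6 m and 2√(Dt) = 2√(1.26 × 2880) = 120.5 m.
Argument (x−vt)/(2√(Dt)) = (1790 − 1641.6)/120.5 = 1.232; ½·erfc(1.232) = 0.04073.
C = 81.0 × 0.04073 = 3.30 mg/L.

3.30 mg/L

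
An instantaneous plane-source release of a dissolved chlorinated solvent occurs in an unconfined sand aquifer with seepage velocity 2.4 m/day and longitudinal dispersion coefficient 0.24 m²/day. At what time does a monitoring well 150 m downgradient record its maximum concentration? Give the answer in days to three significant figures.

62.5 days

For the 1D instantaneous-source solution, setting ∂C/∂t = 0 at fixed x gives v²t² + 2Dt − x² = 0, so t = (√(D² + v²x²) − D)/v².
√(D² + v²x²) = √(0.24² + 2.4² × 150²) = 360.0; v² = 5.76.
t = (360.0 − 0.24)/5.76 = 62.5 days (vs. the pure-advection estimate x/v = 62.5 d).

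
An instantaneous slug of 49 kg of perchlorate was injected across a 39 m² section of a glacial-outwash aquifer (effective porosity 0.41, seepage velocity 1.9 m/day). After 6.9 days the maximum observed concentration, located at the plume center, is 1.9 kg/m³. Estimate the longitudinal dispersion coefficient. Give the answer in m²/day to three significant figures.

At the plume center C_max = M/(n_e·A·√(4πDt)), so D = M²/(4πt·(n_e·A·C_max)²).
n_e·A·C_max = 0.41 × 39 × 1.9 = 30.38 kg/m.
D = 49²/(4π × 6.9 × 30.38²) = 0.0300 m²/day.

0.0300 m²/day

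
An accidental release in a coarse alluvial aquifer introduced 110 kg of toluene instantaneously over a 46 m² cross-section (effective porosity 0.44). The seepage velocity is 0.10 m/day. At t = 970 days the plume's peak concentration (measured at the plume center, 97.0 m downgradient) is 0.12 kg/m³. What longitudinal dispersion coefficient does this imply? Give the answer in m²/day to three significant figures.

0.168 m²/day

At the plume center C_max = M/(n_e·A·√(4πDt)), so D = M²/(4πt·(n_e·A·C_max)²).
n_e·A·C_max = 0.44 × 46 × 0.12 = 2.429 kg/m.
D = 110²/(4π × 970 × 2.429²) = 0.168 m²/day.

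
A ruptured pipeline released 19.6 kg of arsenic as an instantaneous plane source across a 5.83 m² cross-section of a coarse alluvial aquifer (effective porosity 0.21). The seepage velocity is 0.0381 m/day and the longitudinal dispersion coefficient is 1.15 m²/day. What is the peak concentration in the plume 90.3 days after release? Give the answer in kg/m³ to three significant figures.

0.443 kg/m³

The peak of an instantaneous 1D plume sits at x = vt; there the Gaussian factor is 1 and C_max = M/(n_e·A·√(4πDt)), where n_e·A is the pore area the mass is dissolved in.
√(4πDt) = √(4π × 1.15 × 90.3) = 36.12 m, so C_max = 19.6/(0.21 × 5.83 × 36.12) = 0.443 kg/m³.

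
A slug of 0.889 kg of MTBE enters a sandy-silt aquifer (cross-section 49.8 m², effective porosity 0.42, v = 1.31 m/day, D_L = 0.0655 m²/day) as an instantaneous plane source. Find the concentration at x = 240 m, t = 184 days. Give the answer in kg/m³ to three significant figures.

0.00338 kg/m³

For an instantaneous plane source, C(x,t) = M/(n_e·A·√(4πDt)) · exp(−(x−vt)²/(4Dt)), with n_e·A the pore (flow) area.
Plume center vt = 1.31 × 184 = 241.04 m, so the well at 240 m is 1.04 m upgradient of the peak.
√(4πDt) = 12.31 m, giving peak height M/(n_e·A·√(4πDt)) = 0.889/(0.42 × 49.8 × 12.31) = 0.003453 kg/m³.
(x−vt)²/(4Dt) = (-1.04)²/(4 × 0.0655 × 184) = 0.02244; exp(−0.02244) = 0.9778.
C = 0.003453 × 0.9778 = 0.00338 kg/m³.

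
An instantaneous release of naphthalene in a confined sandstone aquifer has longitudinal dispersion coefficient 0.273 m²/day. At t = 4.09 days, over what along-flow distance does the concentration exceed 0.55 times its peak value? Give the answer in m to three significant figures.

The plume is Gaussian with σ = √(2Dt) = √(2 × 0.273 × 4.09) = 1.494 m.
C/C_peak = exp(−Δx²/(2σ²)) = 0.55 ⇒ Δx = σ·√(−2 ln 0.55) = 1.494 × 1.093 = 1.633 m.
Width = 2Δx = 3.27 m.

3.27 m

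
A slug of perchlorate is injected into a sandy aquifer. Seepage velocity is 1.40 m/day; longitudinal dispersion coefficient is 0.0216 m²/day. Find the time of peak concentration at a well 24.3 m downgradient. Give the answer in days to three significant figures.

For the 1D instantaneous-source solution, setting ∂C/∂t = 0 at fixed x gives v²t² + 2Dt − x² = 0, so t = (√(D² + v²x²) − D)/v².
√(D² + v²x²) = √(0.0216² + 1.40² × 24.3²) = 34.02; v² = 1.96.
t = (34.02 − 0.0216)/1.96 = 17.3 days (vs. the pure-advection estimate x/v = 17.4 d).

17.3 days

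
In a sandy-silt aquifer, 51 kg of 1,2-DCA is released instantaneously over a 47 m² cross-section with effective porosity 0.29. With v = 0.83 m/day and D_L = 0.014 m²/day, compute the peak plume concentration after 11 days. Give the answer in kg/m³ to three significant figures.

2.69 kg/m³

The peak of an instantaneous 1D plume sits at x = vt; there the Gaussian factor is 1 and C_max = M/(n_e·A·√(4πDt)), where n_e·A is the pore area the mass is dissolved in.
√(4πDt) = √(4π × 0.014 × 11) = 1.391 m, so C_max = 51/(0.29 × 47 × 1.391) = 2.69 kg/m³.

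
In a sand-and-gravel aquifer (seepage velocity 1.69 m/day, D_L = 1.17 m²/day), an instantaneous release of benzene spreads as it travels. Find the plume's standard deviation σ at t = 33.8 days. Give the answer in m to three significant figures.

Dispersive spreading gives a Gaussian with σ² = 2Dt; advection only shifts the center.
σ = √(2 × 1.17 × 33.8) = 8.89 m.

8.89 m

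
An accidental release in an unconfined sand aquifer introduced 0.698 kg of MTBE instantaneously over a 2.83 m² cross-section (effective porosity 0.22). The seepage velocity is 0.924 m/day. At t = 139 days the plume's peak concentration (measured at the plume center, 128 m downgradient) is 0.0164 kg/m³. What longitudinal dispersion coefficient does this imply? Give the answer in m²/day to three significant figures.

2.68 m²/day

At the plume center C_max = M/(n_e·A·√(4πDt)), so D = M²/(4πt·(n_e·A·C_max)²).
n_e·A·C_max = 0.22 × 2.83 × 0.0164 = 0.01021 kg/m.
D = 0.698²/(4π × 139 × 0.01021²) = 2.68 m²/day.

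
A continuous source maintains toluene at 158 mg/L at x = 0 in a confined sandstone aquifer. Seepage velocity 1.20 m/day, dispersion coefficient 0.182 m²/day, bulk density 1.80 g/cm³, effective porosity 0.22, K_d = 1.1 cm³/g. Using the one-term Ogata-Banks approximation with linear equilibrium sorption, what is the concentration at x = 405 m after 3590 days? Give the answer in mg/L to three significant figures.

156 mg/L

Retardation factor R = 1 + ρ_b·K_d/n = 1 + 1.80 × 1.1/0.22 = 10.00.
Sorption retards both mechanisms: v_R = v/R = 0.1200 m/day, D_R = D/R = 0.01820 m²/day.
v_R·t = 0.1200 × 3590 = 430.8 m; 2√(D_R t) = 16.17 m; argument = (405 − 430.8)/16.17 = -1.596.
C = C₀ × ½·erfc(-1.596) = 158 × 0.9880 = 156 mg/L.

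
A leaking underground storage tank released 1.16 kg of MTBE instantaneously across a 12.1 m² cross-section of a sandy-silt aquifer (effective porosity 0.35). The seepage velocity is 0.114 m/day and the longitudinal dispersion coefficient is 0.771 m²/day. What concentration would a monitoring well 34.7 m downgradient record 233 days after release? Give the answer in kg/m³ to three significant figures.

For an instantaneous plane source, C(x,t) = M/(n_e·A·√(4πDt)) · exp(−(x−vt)²/(4Dt)), with n_e·A the pore (flow) area.
Plume center vt = 0.114 × 233 = 26.562 m, so the well at 34.7 m is 8.138 m downgradient of the peak.
√(4πDt) = 47.51 m, giving peak height M/(n_e·A·√(4πDt)) = 1.16/(0.35 × 12.1 × 47.51) = 0.005765 kg/m³.
(x−vt)²/(4Dt) = (8.138)²/(4 × 0.771 × 233) = 0.09216; exp(−0.09216) = 0.9120.
C = 0.005765 × 0.9120 = 0.00526 kg/m³.

0.00526 kg/m³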